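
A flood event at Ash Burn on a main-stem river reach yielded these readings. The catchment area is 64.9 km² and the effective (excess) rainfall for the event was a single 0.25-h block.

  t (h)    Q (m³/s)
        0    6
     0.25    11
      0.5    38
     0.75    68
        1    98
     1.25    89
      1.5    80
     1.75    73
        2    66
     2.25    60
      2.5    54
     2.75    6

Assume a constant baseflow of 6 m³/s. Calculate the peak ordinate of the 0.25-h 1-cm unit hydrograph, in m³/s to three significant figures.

Direct runoff: 0.0, 5.0, 32.0, 62.0, 92.0, 83.0, 74.0, 67.0, 60.0, 54.0, 48.0, 0.0 m³/s; ΣQ_DR = 577.0 m³/s, peak = 92.0 m³/s.
Runoff depth d = ΣQ_DR·Δt / A = 577.0 × 900 / (64.9 km²) = 8.002 mm.
The 1-cm UH is the DRH scaled by (10 mm)/d, so U_p = 92.0 × 10/8.002 = 115 m³/s.

U_p ≈ 115 m³/s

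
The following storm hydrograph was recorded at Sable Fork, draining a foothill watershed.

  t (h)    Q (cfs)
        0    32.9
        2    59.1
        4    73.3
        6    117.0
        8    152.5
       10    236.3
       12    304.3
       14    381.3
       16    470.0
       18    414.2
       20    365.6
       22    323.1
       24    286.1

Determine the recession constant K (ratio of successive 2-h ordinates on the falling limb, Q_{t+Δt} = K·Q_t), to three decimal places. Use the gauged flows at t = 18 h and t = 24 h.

Using the recession-limb readings at t = 18 h and t = 24 h: Q falls from 414.2 to 286.1 cfs over 3 intervals.
K = (Q₂/Q₁)^(1/3) = (286.1/414.2)^(1/3) = 0.884.

K ≈ 0.884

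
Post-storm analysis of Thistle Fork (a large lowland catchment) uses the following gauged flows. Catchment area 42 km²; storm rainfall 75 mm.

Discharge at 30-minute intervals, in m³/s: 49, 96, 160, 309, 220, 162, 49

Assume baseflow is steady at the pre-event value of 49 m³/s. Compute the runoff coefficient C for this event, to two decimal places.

C ≈ 0.40

ΣQ_DR = 702.0 m³/s; V = ΣQ_DR·Δt = 1.264 × 10^6 m³.
Runoff depth d = V / A = 30.09 mm.
C = d / P = 30.09 / 75 = 0.40.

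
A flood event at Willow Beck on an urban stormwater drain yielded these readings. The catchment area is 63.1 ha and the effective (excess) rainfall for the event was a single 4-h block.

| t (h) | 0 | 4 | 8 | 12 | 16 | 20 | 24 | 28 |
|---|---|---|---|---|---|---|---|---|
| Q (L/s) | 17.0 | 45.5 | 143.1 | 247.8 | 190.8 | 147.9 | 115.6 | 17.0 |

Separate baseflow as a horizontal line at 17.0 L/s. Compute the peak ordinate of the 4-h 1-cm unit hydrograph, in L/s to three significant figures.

U_p ≈ 128 L/s

Direct runoff: 0.0, 28.5, 126.1, 230.8, 173.8, 130.9, 98.6, 0.0 L/s; ΣQ_DR = 788.7 L/s, peak = 230.8 L/s.
Runoff depth d = ΣQ_DR·Δt / A = 788.7 × 14400 / (63.1 ha) = 18.00 mm.
The 1-cm UH is the DRH scaled by (10 mm)/d, so U_p = 230.8 × 10/18.00 = 128 L/s.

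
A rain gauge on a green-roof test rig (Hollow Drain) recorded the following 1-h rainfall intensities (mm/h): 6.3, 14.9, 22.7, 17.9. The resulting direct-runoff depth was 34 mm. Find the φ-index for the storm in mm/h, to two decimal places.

φ ≈ 7.17 mm/h

Only the 3 blocks with intensity above φ contribute runoff: 14.9, 22.7, 17.9 mm/h.
Σ(I−φ)·Δt = d  ⇒  (14.9+22.7+17.9 − 3φ)·1 = 34
φ = (55.50 − 34/1) / 3 = 7.17 mm/h.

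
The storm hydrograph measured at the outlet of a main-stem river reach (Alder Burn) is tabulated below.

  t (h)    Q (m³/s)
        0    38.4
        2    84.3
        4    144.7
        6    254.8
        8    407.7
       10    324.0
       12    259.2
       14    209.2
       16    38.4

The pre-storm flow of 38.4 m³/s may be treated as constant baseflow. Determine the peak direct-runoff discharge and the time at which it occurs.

Subtracting baseflow gives direct-runoff ordinates: 0.0, 45.9, 106.3, 216.4, 369.3, 285.6, 220.8, 170.8, 0.0 m³/s.
The maximum is 369.3 m³/s, occurring at the reading for t = 8 h.

Q_p = 369.3 m³/s at t = 8 h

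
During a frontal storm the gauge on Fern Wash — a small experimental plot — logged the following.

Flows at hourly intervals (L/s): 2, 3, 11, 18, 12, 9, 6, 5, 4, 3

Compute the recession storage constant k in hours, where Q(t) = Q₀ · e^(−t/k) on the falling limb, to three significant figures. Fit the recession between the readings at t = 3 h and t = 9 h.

On the falling limb, Q drops from 18 to 3 L/s between t = 3 h and t = 9 h (Δt = 6 h).
k = −Δt / ln(Q₂/Q₁) = −6 / ln(3/18) = 3.35 h.

k ≈ 3.35 h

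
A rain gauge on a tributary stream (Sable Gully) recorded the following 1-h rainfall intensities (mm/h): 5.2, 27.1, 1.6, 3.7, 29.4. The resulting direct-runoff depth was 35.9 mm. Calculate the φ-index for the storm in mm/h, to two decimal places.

φ ≈ 10.30 mm/h

Only the 2 blocks with intensity above φ contribute runoff: 27.1, 29.4 mm/h.
Σ(I−φ)·Δt = d  ⇒  (27.1+29.4 − 2φ)·1 = 35.9
φ = (56.50 − 35.9/1) / 2 = 10.30 mm/h.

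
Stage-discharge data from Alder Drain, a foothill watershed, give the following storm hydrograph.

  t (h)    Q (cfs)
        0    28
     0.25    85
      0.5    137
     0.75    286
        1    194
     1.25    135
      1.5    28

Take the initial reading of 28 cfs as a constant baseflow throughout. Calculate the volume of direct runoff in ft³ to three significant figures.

V ≈ 6.27 × 10^5 ft³

Direct-runoff ordinates (Q − Q_b): 0.0, 57.0, 109.0, 258.0, 166.0, 107.0, 0.0 cfs.
ΣQ_DR = 697.0 cfs.
With Δt = 0.25 h = 900 s, V = ΣQ_DR · Δt = 697.0 × 900 = 6.27 × 10^5 ft³.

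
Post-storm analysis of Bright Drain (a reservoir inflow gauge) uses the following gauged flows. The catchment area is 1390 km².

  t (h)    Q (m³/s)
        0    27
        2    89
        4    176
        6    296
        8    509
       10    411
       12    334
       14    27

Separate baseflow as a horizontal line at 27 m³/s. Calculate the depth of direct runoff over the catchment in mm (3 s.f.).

d ≈ 8.56 mm

Direct runoff: 0.0, 62.0, 149.0, 269.0, 482.0, 384.0, 307.0, 0.0 m³/s; ΣQ_DR = 1653 m³/s.
V = ΣQ_DR · Δt = 1653 × 7200 s = 1.190 × 10^7 m³.
Over A = 1390 km², depth = V / A = 8.56 mm.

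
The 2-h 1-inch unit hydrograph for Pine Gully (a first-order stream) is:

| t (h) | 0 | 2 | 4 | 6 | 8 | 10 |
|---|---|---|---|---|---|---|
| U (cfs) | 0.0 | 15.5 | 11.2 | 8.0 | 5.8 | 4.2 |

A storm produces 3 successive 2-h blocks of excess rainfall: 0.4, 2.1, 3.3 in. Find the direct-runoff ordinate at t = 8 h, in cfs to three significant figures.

By discrete convolution, Q_j = Σ (P_i / 1 in) · U_{j−i}.
At t = 8 h (j=4): Q = (0.4/1)·5.8 + (2.1/1)·8.0 + (3.3/1)·11.2 = 56.1 cfs.

Q ≈ 56.1 cfs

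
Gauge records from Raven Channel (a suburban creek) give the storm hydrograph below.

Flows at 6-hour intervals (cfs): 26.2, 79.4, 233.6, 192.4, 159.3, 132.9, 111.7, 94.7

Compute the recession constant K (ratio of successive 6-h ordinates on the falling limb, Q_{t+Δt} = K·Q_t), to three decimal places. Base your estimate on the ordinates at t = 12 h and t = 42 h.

K ≈ 0.835

Using the recession-limb readings at t = 12 h and t = 42 h: Q falls from 233.6 to 94.7 cfs over 5 intervals.
K = (Q₂/Q₁)^(1/5) = (94.7/233.6)^(1/5) = 0.835.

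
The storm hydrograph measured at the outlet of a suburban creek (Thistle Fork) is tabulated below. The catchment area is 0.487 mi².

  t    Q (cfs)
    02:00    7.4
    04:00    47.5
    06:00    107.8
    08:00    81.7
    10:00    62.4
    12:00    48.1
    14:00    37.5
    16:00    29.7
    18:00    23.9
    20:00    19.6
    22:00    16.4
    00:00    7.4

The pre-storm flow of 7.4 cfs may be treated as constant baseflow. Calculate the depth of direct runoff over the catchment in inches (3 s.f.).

d ≈ 2.55 in

Direct runoff: 0.0, 40.1, 100.4, 74.3, 55.0, 40.7, 30.1, 22.3, 16.5, 12.2, 9.0, 0.0 cfs; ΣQ_DR = 400.6 cfs.
V = ΣQ_DR · Δt = 400.6 × 7200 s = 2.884 × 10^6 ft³.
Over A = 0.487 mi², depth = V / A = 2.55 in.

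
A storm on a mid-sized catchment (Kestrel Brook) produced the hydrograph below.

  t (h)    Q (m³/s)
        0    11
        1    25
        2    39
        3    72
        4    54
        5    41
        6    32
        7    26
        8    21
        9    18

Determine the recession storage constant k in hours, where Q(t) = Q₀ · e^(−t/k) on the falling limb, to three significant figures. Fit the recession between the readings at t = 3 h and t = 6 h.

k ≈ 3.70 h

On the falling limb, Q drops from 72 to 32 m³/s between t = 3 h and t = 6 h (Δt = 3 h).
k = −Δt / ln(Q₂/Q₁) = −3 / ln(32/72) = 3.70 h.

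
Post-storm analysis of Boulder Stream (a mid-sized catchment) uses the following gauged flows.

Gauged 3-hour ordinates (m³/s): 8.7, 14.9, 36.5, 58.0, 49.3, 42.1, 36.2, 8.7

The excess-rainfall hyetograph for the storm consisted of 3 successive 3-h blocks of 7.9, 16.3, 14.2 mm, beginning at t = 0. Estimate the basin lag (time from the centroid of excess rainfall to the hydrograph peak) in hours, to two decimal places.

Centroid of excess rainfall: t_c = Σ P_i·t̄_i / ΣP_i = 4.9922 h (block centres at 1.5, 4.5, 7.5 h).
Hydrograph peak occurs at t = 9 h, so basin lag t_L = 9 − 4.9922 = 4.01 h.

t_L ≈ 4.01 h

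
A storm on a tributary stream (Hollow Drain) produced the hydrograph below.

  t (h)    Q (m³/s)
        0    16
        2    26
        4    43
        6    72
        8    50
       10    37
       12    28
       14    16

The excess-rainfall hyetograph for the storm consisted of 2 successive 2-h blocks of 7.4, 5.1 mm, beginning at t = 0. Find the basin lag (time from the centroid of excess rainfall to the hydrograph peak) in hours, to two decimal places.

Centroid of excess rainfall: t_c = Σ P_i·t̄_i / ΣP_i = 1.8160 h (block centres at 1, 3 h).
Hydrograph peak occurs at t = 6 h, so basin lag t_L = 6 − 1.8160 = 4.18 h.

t_L ≈ 4.18 h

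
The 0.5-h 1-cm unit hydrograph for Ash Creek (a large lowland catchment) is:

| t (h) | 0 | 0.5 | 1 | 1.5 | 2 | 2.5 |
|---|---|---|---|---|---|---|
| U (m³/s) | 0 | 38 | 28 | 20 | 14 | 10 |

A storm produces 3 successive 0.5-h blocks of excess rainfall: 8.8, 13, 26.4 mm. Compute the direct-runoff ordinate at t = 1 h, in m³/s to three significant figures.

Q ≈ 74.0 m³/s

By discrete convolution, Q_j = Σ (P_i / 10 mm) · U_{j−i}.
At t = 1 h (j=2): Q = (8.8/10)·28 + (13/10)·38 + (26.4/10)·0 = 74.0 m³/s.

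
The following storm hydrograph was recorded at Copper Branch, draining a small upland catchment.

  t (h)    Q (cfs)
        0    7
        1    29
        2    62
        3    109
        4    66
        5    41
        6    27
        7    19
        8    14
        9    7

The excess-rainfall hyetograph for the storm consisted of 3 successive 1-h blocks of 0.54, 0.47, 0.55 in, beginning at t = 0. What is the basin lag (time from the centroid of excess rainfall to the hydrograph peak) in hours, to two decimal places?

Centroid of excess rainfall: t_c = Σ P_i·t̄_i / ΣP_i = 1.5064 h (block centres at 0.5, 1.5, 2.5 h).
Hydrograph peak occurs at t = 3 h, so basin lag t_L = 3 − 1.5064 = 1.49 h.

t_L ≈ 1.49 h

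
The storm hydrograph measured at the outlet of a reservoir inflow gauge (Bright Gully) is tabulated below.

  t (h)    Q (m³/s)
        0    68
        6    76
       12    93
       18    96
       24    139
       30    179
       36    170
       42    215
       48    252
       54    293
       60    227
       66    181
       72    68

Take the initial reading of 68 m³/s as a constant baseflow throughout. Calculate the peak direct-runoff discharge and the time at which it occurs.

Subtracting baseflow gives direct-runoff ordinates: 0.0, 8.0, 25.0, 28.0, 71.0, 111.0, 102.0, 147.0, 184.0, 225.0, 159.0, 113.0, 0.0 m³/s.
The maximum is 225.0 m³/s, occurring at the reading for t = 54 h.

Q_p = 225.0 m³/s at t = 54 h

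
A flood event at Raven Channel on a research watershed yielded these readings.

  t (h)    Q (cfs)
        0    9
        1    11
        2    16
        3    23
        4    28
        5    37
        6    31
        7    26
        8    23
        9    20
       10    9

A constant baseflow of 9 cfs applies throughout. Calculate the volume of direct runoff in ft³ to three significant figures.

V ≈ 4.82 × 10^5 ft³

Direct-runoff ordinates (Q − Q_b): 0.0, 2.0, 7.0, 14.0, 19.0, 28.0, 22.0, 17.0, 14.0, 11.0, 0.0 cfs.
ΣQ_DR = 134.0 cfs.
With Δt = 1 h = 3600 s, V = ΣQ_DR · Δt = 134.0 × 3600 = 4.82 × 10^5 ft³.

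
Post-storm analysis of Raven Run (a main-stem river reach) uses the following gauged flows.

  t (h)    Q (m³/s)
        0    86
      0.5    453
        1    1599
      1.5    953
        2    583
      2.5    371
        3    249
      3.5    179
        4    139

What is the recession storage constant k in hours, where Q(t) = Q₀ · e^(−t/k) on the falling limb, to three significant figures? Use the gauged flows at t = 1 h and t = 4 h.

k ≈ 1.23 h

On the falling limb, Q drops from 1599 to 139 m³/s between t = 1 h and t = 4 h (Δt = 3 h).
k = −Δt / ln(Q₂/Q₁) = −3 / ln(139/1599) = 1.23 h.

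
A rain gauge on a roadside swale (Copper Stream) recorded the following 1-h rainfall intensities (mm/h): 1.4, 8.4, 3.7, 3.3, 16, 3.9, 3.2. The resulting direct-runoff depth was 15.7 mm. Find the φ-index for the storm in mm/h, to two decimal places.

φ ≈ 4.35 mm/h

Only the 2 blocks with intensity above φ contribute runoff: 8.4, 16 mm/h.
Σ(I−φ)·Δt = d  ⇒  (8.4+16 − 2φ)·1 = 15.7
φ = (24.40 − 15.7/1) / 2 = 4.35 mm/h.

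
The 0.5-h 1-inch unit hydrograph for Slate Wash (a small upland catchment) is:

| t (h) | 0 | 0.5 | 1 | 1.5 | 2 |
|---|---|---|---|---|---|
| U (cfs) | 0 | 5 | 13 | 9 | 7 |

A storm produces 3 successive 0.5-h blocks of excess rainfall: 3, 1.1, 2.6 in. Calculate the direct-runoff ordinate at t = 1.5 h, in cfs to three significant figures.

Q ≈ 54.3 cfs

By discrete convolution, Q_j = Σ (P_i / 1 in) · U_{j−i}.
At t = 1.5 h (j=3): Q = (3/1)·9 + (1.1/1)·13 + (2.6/1)·5 = 54.3 cfs.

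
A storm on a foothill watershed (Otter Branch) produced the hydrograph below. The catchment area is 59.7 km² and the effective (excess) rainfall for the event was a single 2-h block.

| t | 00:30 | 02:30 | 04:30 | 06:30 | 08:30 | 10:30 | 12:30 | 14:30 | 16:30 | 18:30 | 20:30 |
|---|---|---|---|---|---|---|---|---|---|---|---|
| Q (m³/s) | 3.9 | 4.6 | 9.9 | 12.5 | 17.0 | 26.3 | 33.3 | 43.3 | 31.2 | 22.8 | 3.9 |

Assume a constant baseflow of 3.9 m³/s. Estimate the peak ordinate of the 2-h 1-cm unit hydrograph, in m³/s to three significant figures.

U_p ≈ 19.7 m³/s

Direct runoff: 0.0, 0.7, 6.0, 8.6, 13.1, 22.4, 29.4, 39.4, 27.3, 18.9, 0.0 m³/s; ΣQ_DR = 165.8 m³/s, peak = 39.4 m³/s.
Runoff depth d = ΣQ_DR·Δt / A = 165.8 × 7200 / (59.7 km²) = 20.00 mm.
The 1-cm UH is the DRH scaled by (10 mm)/d, so U_p = 39.4 × 10/20.00 = 19.7 m³/s.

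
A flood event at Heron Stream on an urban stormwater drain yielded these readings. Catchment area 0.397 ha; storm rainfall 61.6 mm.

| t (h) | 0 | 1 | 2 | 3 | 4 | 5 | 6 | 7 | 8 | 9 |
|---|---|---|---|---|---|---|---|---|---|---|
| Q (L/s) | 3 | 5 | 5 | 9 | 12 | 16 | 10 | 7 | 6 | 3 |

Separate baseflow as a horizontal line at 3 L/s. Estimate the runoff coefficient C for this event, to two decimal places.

C ≈ 0.68

ΣQ_DR = 46.00 L/s; V = ΣQ_DR·Δt = 1.656 × 10^5 L.
Runoff depth d = V / A = 41.71 mm.
C = d / P = 41.71 / 61.6 = 0.68.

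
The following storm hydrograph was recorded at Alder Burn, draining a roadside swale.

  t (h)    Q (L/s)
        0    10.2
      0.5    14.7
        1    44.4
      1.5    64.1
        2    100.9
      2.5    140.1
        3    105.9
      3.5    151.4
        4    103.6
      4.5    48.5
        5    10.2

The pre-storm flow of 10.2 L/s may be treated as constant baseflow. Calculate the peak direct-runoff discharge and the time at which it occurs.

Q_p = 141.2 L/s at t = 3.5 h

Subtracting baseflow gives direct-runoff ordinates: 0.0, 4.5, 34.2, 53.9, 90.7, 129.9, 95.7, 141.2, 93.4, 38.3, 0.0 L/s.
The maximum is 141.2 L/s, occurring at the reading for t = 3.5 h.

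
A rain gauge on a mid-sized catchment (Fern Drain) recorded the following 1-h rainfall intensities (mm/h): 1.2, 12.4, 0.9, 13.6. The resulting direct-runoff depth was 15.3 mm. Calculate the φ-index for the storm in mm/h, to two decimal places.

φ ≈ 5.35 mm/h

Only the 2 blocks with intensity above φ contribute runoff: 12.4, 13.6 mm/h.
Σ(I−φ)·Δt = d  ⇒  (12.4+13.6 − 2φ)·1 = 15.3
φ = (26.00 − 15.3/1) / 2 = 5.35 mm/h.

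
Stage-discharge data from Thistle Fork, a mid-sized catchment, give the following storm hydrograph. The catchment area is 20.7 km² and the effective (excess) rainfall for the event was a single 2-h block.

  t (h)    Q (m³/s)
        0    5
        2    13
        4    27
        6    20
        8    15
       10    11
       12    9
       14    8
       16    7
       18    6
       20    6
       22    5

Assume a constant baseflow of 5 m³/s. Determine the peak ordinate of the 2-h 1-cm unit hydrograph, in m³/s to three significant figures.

U_p ≈ 8.78 m³/s

Direct runoff: 0.0, 8.0, 22.0, 15.0, 10.0, 6.0, 4.0, 3.0, 2.0, 1.0, 1.0, 0.0 m³/s; ΣQ_DR = 72.00 m³/s, peak = 22.0 m³/s.
Runoff depth d = ΣQ_DR·Δt / A = 72.00 × 7200 / (20.7 km²) = 25.04 mm.
The 1-cm UH is the DRH scaled by (10 mm)/d, so U_p = 22.0 × 10/25.04 = 8.78 m³/s.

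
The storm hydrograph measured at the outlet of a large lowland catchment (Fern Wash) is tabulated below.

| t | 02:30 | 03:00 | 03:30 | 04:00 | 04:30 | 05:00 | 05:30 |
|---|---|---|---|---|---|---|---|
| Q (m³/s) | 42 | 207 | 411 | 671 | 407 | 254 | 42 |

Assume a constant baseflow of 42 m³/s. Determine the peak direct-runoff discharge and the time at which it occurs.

Subtracting baseflow gives direct-runoff ordinates: 0.0, 165.0, 369.0, 629.0, 365.0, 212.0, 0.0 m³/s.
The maximum is 629.0 m³/s, occurring at the reading for t = 04:00.

Q_p = 629.0 m³/s at t = 04:00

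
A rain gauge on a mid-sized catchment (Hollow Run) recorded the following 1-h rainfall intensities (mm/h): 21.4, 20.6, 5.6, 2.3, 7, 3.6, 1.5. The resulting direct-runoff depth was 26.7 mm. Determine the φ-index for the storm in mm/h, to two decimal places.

φ ≈ 7.65 mm/h

Only the 2 blocks with intensity above φ contribute runoff: 21.4, 20.6 mm/h.
Σ(I−φ)·Δt = d  ⇒  (21.4+20.6 − 2φ)·1 = 26.7
φ = (42.00 − 26.7/1) / 2 = 7.65 mm/h.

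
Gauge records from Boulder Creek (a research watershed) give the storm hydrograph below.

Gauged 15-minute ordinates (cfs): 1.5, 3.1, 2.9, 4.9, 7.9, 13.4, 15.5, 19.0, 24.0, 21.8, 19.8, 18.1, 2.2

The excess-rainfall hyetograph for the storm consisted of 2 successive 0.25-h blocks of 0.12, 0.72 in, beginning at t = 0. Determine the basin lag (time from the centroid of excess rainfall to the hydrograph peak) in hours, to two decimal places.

t_L ≈ 1.66 h

Centroid of excess rainfall: t_c = Σ P_i·t̄_i / ΣP_i = 0.3393 h (block centres at 0.125, 0.375 h).
Hydrograph peak occurs at t = 2 h, so basin lag t_L = 2 − 0.3393 = 1.66 h.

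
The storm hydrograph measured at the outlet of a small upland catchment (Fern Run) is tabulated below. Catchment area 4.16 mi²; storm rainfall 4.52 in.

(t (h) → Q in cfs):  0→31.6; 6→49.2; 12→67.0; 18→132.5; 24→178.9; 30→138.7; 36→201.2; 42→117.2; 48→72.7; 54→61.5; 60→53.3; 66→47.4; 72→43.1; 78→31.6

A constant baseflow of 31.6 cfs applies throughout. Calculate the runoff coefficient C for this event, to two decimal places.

C ≈ 0.39

ΣQ_DR = 783.5 cfs; V = ΣQ_DR·Δt = 1.692 × 10^7 ft³.
Runoff depth d = V / A = 1.751 in.
C = d / P = 1.751 / 4.52 = 0.39.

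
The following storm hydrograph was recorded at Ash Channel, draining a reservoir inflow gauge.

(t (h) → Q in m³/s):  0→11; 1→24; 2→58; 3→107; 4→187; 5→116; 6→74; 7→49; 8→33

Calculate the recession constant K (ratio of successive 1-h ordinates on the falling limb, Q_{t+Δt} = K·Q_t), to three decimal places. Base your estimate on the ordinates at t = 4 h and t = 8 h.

K ≈ 0.648

Using the recession-limb readings at t = 4 h and t = 8 h: Q falls from 187 to 33 m³/s over 4 intervals.
K = (Q₂/Q₁)^(1/4) = (33/187)^(1/4) = 0.648.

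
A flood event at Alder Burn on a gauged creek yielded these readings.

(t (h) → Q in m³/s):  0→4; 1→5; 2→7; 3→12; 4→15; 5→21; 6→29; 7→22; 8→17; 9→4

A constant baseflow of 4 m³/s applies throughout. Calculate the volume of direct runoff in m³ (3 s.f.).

Direct-runoff ordinates (Q − Q_b): 0.0, 1.0, 3.0, 8.0, 11.0, 17.0, 25.0, 18.0, 13.0, 0.0 m³/s.
ΣQ_DR = 96.00 m³/s.
With Δt = 1 h = 3600 s, V = ΣQ_DR · Δt = 96.00 × 3600 = 3.46 × 10^5 m³.

V ≈ 3.46 × 10^5 m³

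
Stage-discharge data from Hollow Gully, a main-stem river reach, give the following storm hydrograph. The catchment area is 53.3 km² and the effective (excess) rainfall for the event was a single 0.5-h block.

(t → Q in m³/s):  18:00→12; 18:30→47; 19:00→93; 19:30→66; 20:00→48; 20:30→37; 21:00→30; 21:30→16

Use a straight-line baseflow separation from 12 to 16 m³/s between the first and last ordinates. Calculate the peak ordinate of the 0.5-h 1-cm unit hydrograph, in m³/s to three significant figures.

Direct runoff: 0.00, 34.43, 79.86, 52.29, 33.71, 22.14, 14.57, 0.00 m³/s; ΣQ_DR = 237.0 m³/s, peak = 79.86 m³/s.
Runoff depth d = ΣQ_DR·Δt / A = 237.0 × 1800 / (53.3 km²) = 8.004 mm.
The 1-cm UH is the DRH scaled by (10 mm)/d, so U_p = 79.86 × 10/8.004 = 99.8 m³/s.

U_p ≈ 99.8 m³/s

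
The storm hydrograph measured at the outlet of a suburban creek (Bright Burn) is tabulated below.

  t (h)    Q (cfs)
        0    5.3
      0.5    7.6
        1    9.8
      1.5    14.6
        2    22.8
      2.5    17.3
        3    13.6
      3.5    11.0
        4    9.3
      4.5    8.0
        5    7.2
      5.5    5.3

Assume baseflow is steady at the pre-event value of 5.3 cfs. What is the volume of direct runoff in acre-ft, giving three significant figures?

Direct-runoff ordinates (Q − Q_b): 0.0, 2.3, 4.5, 9.3, 17.5, 12.0, 8.3, 5.7, 4.0, 2.7, 1.9, 0.0 cfs.
ΣQ_DR = 68.20 cfs.
With Δt = 0.5 h = 1800 s, V = ΣQ_DR · Δt = 68.20 × 1800 = 1.23 × 10^5 ft³ = 2.82 acre-ft.

V ≈ 2.82 acre-ft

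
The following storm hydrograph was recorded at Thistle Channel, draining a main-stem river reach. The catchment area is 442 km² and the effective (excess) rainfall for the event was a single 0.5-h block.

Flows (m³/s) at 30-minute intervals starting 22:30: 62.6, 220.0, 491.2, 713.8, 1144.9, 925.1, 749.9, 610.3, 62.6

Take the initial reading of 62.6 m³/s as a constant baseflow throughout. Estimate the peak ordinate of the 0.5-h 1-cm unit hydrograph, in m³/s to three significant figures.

Direct runoff: 0.0, 157.4, 428.6, 651.2, 1082.3, 862.5, 687.3, 547.7, 0.0 m³/s; ΣQ_DR = 4417 m³/s, peak = 1082.3 m³/s.
Runoff depth d = ΣQ_DR·Δt / A = 4417 × 1800 / (442 km²) = 17.99 mm.
The 1-cm UH is the DRH scaled by (10 mm)/d, so U_p = 1082.3 × 10/17.99 = 602 m³/s.

U_p ≈ 602 m³/s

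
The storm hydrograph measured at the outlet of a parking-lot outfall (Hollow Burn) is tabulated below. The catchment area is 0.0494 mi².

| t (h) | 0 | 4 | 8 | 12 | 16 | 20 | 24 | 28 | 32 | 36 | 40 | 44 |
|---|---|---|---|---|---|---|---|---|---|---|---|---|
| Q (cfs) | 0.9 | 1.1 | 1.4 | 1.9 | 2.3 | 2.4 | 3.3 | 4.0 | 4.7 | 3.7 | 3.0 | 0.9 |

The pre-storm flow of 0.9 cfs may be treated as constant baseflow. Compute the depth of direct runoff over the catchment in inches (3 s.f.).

Direct runoff: 0.0, 0.2, 0.5, 1.0, 1.4, 1.5, 2.4, 3.1, 3.8, 2.8, 2.1, 0.0 cfs; ΣQ_DR = 18.80 cfs.
V = ΣQ_DR · Δt = 18.80 × 14400 s = 2.707 × 10^5 ft³.
Over A = 0.0494 mi², depth = V / A = 2.36 in.

d ≈ 2.36 in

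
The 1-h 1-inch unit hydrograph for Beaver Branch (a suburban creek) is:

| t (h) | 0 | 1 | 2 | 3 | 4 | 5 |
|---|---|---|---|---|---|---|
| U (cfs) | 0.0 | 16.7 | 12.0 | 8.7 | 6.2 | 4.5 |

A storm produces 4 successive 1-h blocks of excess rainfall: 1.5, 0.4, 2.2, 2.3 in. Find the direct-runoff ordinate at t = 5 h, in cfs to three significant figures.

By discrete convolution, Q_j = Σ (P_i / 1 in) · U_{j−i}.
At t = 5 h (j=5): Q = (1.5/1)·4.5 + (0.4/1)·6.2 + (2.2/1)·8.7 + (2.3/1)·12.0 = 56.0 cfs.

Q ≈ 56.0 cfs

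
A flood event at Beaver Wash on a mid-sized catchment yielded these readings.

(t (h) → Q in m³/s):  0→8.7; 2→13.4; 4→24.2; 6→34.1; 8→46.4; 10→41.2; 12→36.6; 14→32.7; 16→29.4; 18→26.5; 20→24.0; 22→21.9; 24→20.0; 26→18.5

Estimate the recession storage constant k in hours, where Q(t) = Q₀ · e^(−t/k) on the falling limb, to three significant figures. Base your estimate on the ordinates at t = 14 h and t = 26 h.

On the falling limb, Q drops from 32.7 to 18.5 m³/s between t = 14 h and t = 26 h (Δt = 12 h).
k = −Δt / ln(Q₂/Q₁) = −12 / ln(18.5/32.7) = 21.1 h.

k ≈ 21.1 h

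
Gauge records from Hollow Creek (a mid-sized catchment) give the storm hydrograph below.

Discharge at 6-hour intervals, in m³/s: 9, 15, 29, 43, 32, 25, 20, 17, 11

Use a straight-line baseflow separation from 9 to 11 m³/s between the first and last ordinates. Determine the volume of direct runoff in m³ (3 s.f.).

Direct-runoff ordinates (Q − Q_b): 0.00, 5.75, 19.50, 33.25, 22.00, 14.75, 9.50, 6.25, 0.00 m³/s.
ΣQ_DR = 111.0 m³/s.
With Δt = 6 h = 21600 s, V = ΣQ_DR · Δt = 111.0 × 21600 = 2.40 × 10^6 m³.

V ≈ 2.40 × 10^6 m³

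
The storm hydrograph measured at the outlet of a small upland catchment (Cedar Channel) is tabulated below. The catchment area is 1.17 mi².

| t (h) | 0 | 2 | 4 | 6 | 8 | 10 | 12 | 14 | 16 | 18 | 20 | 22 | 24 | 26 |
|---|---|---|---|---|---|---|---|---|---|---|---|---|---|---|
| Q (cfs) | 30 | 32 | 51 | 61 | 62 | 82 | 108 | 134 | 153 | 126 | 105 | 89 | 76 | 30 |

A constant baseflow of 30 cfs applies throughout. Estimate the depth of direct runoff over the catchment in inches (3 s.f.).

Direct runoff: 0.0, 2.0, 21.0, 31.0, 32.0, 52.0, 78.0, 104.0, 123.0, 96.0, 75.0, 59.0, 46.0, 0.0 cfs; ΣQ_DR = 719.0 cfs.
V = ΣQ_DR · Δt = 719.0 × 7200 s = 5.177 × 10^6 ft³.
Over A = 1.17 mi², depth = V / A = 1.90 in.

d ≈ 1.90 in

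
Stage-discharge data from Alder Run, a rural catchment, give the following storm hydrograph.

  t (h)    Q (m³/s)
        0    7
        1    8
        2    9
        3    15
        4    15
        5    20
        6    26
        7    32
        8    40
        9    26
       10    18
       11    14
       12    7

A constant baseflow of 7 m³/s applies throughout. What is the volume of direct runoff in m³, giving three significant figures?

V ≈ 5.26 × 10^5 m³

Direct-runoff ordinates (Q − Q_b): 0.0, 1.0, 2.0, 8.0, 8.0, 13.0, 19.0, 25.0, 33.0, 19.0, 11.0, 7.0, 0.0 m³/s.
ΣQ_DR = 146.0 m³/s.
With Δt = 1 h = 3600 s, V = ΣQ_DR · Δt = 146.0 × 3600 = 5.26 × 10^5 m³.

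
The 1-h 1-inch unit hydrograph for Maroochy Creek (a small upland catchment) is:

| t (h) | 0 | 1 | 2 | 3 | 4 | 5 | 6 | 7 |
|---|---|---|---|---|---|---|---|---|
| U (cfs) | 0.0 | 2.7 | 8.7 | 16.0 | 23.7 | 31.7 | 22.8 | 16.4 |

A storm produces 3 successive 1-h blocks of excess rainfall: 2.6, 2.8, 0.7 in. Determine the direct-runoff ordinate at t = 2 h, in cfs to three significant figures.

Q ≈ 30.2 cfs

By discrete convolution, Q_j = Σ (P_i / 1 in) · U_{j−i}.
At t = 2 h (j=2): Q = (2.6/1)·8.7 + (2.8/1)·2.7 + (0.7/1)·0.0 = 30.2 cfs.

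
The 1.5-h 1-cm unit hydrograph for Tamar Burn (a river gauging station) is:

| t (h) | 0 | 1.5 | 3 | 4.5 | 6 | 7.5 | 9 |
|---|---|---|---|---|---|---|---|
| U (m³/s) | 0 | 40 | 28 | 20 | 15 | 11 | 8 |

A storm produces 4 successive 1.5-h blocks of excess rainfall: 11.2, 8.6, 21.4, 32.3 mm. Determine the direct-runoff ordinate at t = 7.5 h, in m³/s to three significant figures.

By discrete convolution, Q_j = Σ (P_i / 10 mm) · U_{j−i}.
At t = 7.5 h (j=5): Q = (11.2/10)·11 + (8.6/10)·15 + (21.4/10)·20 + (32.3/10)·28 = 158 m³/s.

Q ≈ 158 m³/s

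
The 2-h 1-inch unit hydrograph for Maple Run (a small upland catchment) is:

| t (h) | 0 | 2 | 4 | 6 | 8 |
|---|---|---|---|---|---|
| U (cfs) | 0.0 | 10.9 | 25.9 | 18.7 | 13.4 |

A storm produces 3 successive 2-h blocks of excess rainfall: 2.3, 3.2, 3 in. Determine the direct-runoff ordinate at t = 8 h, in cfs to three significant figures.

Q ≈ 168 cfs

By discrete convolution, Q_j = Σ (P_i / 1 in) · U_{j−i}.
At t = 8 h (j=4): Q = (2.3/1)·13.4 + (3.2/1)·18.7 + (3/1)·25.9 = 168 cfs.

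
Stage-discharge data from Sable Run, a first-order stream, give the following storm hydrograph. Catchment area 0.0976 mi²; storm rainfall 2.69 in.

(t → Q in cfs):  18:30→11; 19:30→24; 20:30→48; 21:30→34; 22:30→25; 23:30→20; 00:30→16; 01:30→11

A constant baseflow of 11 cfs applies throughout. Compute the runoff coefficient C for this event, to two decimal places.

ΣQ_DR = 101.0 cfs; V = ΣQ_DR·Δt = 3.636 × 10^5 ft³.
Runoff depth d = V / A = 1.604 in.
C = d / P = 1.604 / 2.69 = 0.60.

C ≈ 0.60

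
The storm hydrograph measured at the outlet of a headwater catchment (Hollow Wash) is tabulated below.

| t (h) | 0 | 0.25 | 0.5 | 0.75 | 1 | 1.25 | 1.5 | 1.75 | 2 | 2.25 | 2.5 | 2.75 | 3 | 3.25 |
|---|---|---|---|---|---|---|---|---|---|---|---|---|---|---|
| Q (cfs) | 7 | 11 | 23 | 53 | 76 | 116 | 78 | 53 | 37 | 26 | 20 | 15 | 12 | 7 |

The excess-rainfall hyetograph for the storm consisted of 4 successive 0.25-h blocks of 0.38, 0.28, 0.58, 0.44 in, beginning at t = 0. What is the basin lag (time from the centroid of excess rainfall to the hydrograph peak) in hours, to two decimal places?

t_L ≈ 0.71 h

Centroid of excess rainfall: t_c = Σ P_i·t̄_i / ΣP_i = 0.5357 h (block centres at 0.125, 0.375, 0.625, 0.875 h).
Hydrograph peak occurs at t = 1.25 h, so basin lag t_L = 1.25 − 0.5357 = 0.71 h.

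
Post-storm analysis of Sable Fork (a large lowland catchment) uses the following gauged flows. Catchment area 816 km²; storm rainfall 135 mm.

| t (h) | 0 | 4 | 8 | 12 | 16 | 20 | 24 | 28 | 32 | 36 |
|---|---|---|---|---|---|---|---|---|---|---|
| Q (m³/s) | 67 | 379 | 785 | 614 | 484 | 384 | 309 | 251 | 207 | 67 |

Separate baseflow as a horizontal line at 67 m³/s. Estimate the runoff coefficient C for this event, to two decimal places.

ΣQ_DR = 2877 m³/s; V = ΣQ_DR·Δt = 4.143 × 10^7 m³.
Runoff depth d = V / A = 50.77 mm.
C = d / P = 50.77 / 135 = 0.38.

C ≈ 0.38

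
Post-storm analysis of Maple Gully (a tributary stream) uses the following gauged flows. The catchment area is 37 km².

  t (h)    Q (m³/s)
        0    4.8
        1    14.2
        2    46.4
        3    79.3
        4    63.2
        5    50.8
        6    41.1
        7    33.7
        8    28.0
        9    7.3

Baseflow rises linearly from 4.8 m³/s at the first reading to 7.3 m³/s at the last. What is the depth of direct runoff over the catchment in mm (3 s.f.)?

Direct runoff: 0.00, 9.12, 41.04, 73.67, 57.29, 44.61, 34.63, 26.96, 20.98, 0.00 m³/s; ΣQ_DR = 308.3 m³/s.
V = ΣQ_DR · Δt = 308.3 × 3600 s = 1.110 × 10^6 m³.
Over A = 37 km², depth = V / A = 30.0 mm.

d ≈ 30.0 mm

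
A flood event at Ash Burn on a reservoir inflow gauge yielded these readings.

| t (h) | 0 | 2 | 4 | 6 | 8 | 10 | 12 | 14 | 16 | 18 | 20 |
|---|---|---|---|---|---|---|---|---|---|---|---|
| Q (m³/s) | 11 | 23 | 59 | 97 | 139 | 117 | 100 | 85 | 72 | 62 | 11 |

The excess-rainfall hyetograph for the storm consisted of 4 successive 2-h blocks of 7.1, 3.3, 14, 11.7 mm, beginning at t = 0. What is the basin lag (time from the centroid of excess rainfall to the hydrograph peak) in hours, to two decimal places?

t_L ≈ 3.32 h

Centroid of excess rainfall: t_c = Σ P_i·t̄_i / ΣP_i = 4.6787 h (block centres at 1, 3, 5, 7 h).
Hydrograph peak occurs at t = 8 h, so basin lag t_L = 8 − 4.6787 = 3.32 h.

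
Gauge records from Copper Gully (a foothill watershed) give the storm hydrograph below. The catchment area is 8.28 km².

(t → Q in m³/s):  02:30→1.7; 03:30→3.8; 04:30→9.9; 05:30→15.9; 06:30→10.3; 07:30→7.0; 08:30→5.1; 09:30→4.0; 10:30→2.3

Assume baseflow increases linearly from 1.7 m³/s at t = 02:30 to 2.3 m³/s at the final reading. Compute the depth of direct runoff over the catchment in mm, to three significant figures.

Direct runoff: 0.00, 2.02, 8.05, 13.97, 8.30, 4.92, 2.95, 1.77, 0.00 m³/s; ΣQ_DR = 42.00 m³/s.
V = ΣQ_DR · Δt = 42.00 × 3600 s = 1.512 × 10^5 m³.
Over A = 8.28 km², depth = V / A = 18.3 mm.

d ≈ 18.3 mm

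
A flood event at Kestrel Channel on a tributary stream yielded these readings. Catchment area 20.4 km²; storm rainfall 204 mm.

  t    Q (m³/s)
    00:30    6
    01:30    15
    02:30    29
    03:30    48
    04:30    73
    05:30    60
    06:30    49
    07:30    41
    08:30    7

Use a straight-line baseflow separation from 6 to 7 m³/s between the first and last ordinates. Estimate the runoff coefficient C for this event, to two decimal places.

ΣQ_DR = 269.5 m³/s; V = ΣQ_DR·Δt = 9.702 × 10^5 m³.
Runoff depth d = V / A = 47.56 mm.
C = d / P = 47.56 / 204 = 0.23.

C ≈ 0.23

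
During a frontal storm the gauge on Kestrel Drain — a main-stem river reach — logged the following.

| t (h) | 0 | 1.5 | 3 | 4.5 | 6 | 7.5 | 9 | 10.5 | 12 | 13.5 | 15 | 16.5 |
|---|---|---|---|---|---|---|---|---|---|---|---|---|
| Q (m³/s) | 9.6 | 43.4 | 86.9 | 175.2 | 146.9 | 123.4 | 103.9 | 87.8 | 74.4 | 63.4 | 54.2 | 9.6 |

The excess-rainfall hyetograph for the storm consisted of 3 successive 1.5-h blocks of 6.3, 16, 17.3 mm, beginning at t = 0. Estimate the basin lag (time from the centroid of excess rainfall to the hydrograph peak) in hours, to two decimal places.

t_L ≈ 1.83 h

Centroid of excess rainfall: t_c = Σ P_i·t̄_i / ΣP_i = 2.6667 h (block centres at 0.75, 2.25, 3.75 h).
Hydrograph peak occurs at t = 4.5 h, so basin lag t_L = 4.5 − 2.6667 = 1.83 h.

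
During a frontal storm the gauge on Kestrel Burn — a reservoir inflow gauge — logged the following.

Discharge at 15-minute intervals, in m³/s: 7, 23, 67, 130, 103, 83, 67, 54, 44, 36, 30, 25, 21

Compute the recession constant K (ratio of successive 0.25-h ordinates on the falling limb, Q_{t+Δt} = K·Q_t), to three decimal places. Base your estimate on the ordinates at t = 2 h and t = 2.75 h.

K ≈ 0.828

Using the recession-limb readings at t = 2 h and t = 2.75 h: Q falls from 44 to 25 m³/s over 3 intervals.
K = (Q₂/Q₁)^(1/3) = (25/44)^(1/3) = 0.828.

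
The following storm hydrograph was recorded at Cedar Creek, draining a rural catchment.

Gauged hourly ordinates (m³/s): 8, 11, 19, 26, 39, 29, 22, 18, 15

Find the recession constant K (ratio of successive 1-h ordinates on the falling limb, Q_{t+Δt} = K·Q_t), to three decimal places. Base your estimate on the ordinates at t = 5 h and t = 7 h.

Using the recession-limb readings at t = 5 h and t = 7 h: Q falls from 29 to 18 m³/s over 2 intervals.
K = (Q₂/Q₁)^(1/2) = (18/29)^(1/2) = 0.788.

K ≈ 0.788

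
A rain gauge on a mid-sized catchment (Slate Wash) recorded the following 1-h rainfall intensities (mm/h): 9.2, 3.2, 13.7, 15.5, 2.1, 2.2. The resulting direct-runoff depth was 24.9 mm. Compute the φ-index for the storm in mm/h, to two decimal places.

Only the 3 blocks with intensity above φ contribute runoff: 9.2, 13.7, 15.5 mm/h.
Σ(I−φ)·Δt = d  ⇒  (9.2+13.7+15.5 − 3φ)·1 = 24.9
φ = (38.40 − 24.9/1) / 3 = 4.50 mm/h.

φ ≈ 4.50 mm/h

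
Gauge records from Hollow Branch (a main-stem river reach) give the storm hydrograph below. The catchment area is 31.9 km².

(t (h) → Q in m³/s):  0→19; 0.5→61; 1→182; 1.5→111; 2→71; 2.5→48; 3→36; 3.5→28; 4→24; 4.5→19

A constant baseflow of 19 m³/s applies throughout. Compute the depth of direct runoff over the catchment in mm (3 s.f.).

d ≈ 23.1 mm

Direct runoff: 0.0, 42.0, 163.0, 92.0, 52.0, 29.0, 17.0, 9.0, 5.0, 0.0 m³/s; ΣQ_DR = 409.0 m³/s.
V = ΣQ_DR · Δt = 409.0 × 1800 s = 7.362 × 10^5 m³.
Over A = 31.9 km², depth = V / A = 23.1 mm.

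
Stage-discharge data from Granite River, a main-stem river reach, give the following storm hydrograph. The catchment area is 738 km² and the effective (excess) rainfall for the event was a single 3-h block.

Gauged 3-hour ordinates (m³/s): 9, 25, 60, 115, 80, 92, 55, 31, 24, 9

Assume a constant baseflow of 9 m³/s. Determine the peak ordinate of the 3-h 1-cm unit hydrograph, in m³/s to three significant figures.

Direct runoff: 0.0, 16.0, 51.0, 106.0, 71.0, 83.0, 46.0, 22.0, 15.0, 0.0 m³/s; ΣQ_DR = 410.0 m³/s, peak = 106.0 m³/s.
Runoff depth d = ΣQ_DR·Δt / A = 410.0 × 10800 / (738 km²) = 6.000 mm.
The 1-cm UH is the DRH scaled by (10 mm)/d, so U_p = 106.0 × 10/6.000 = 177 m³/s.

U_p ≈ 177 m³/s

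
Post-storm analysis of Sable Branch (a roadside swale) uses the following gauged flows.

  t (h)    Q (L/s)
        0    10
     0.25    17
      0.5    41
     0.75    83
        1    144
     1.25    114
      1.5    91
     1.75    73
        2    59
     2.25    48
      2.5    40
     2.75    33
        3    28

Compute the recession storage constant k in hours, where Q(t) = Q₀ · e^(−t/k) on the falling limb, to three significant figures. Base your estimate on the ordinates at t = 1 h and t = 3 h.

k ≈ 1.22 h

On the falling limb, Q drops from 144 to 28 L/s between t = 1 h and t = 3 h (Δt = 2 h).
k = −Δt / ln(Q₂/Q₁) = −2 / ln(28/144) = 1.22 h.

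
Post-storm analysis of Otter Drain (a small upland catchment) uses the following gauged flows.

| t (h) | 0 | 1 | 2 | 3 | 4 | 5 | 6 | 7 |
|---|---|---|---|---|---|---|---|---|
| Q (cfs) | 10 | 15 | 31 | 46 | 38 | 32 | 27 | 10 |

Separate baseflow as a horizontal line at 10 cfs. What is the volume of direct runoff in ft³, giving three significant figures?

V ≈ 4.64 × 10^5 ft³

Direct-runoff ordinates (Q − Q_b): 0.0, 5.0, 21.0, 36.0, 28.0, 22.0, 17.0, 0.0 cfs.
ΣQ_DR = 129.0 cfs.
With Δt = 1 h = 3600 s, V = ΣQ_DR · Δt = 129.0 × 3600 = 4.64 × 10^5 ft³.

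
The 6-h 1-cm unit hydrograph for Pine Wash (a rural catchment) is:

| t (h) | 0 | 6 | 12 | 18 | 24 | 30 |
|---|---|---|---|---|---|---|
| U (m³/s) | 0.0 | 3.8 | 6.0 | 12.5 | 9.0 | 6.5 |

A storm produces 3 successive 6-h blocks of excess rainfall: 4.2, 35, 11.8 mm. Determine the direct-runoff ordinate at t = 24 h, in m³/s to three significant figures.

Q ≈ 54.6 m³/s

By discrete convolution, Q_j = Σ (P_i / 10 mm) · U_{j−i}.
At t = 24 h (j=4): Q = (4.2/10)·9.0 + (35/10)·12.5 + (11.8/10)·6.0 = 54.6 m³/s.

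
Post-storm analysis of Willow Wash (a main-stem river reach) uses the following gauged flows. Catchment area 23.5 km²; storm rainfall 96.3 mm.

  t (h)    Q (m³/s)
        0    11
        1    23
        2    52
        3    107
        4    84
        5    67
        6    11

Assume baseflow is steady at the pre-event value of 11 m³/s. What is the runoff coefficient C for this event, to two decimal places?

C ≈ 0.44

ΣQ_DR = 278.0 m³/s; V = ΣQ_DR·Δt = 1.001 × 10^6 m³.
Runoff depth d = V / A = 42.59 mm.
C = d / P = 42.59 / 96.3 = 0.44.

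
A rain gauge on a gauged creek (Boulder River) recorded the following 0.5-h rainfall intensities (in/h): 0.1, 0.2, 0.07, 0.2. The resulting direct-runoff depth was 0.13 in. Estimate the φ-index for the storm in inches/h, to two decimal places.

φ ≈ 0.08 in/h

Only the 3 blocks with intensity above φ contribute runoff: 0.1, 0.2, 0.2 in/h.
Σ(I−φ)·Δt = d  ⇒  (0.1+0.2+0.2 − 3φ)·0.5 = 0.13
φ = (0.5000 − 0.13/0.5) / 3 = 0.08 in/h.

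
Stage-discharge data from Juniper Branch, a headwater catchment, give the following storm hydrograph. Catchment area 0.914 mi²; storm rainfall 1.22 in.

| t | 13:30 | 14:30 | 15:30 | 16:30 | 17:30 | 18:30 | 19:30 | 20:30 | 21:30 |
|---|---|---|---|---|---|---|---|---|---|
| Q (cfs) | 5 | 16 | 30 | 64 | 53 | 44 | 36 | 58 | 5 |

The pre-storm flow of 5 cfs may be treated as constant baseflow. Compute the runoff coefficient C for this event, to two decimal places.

ΣQ_DR = 266.0 cfs; V = ΣQ_DR·Δt = 9.576 × 10^5 ft³.
Runoff depth d = V / A = 0.4510 in.
C = d / P = 0.4510 / 1.22 = 0.37.

C ≈ 0.37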